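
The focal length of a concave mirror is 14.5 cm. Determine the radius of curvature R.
R = 2|f| = 29 cm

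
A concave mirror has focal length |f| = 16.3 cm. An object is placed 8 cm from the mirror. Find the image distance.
f = +16.3 cm (concave); 1/di = 1/f − 1/do → di = -15.71 cm (virtual image, behind mirror)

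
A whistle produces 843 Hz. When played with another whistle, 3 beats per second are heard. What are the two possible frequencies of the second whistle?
f₂ = 843 ± 3 Hz → 846 Hz or 840 Hz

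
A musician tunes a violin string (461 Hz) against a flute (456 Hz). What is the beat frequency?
5 Hz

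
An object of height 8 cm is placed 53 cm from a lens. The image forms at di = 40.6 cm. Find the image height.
hi = (-di/do) × ho = -6.128 cm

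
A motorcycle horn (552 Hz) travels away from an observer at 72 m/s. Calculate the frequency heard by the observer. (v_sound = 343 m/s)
f_obs = f·v/(v + v_s) = 456.2 Hz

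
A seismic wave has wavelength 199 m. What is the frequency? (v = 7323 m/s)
f = v/λ = 36.8 Hz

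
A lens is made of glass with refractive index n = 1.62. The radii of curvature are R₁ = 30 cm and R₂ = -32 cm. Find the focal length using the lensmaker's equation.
1/f = (n − 1)(1/R₁ − 1/R₂) → f = 24.97 cm (converging lens)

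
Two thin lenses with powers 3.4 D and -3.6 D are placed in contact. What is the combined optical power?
P_total = P₁ + P₂ = -0.2 D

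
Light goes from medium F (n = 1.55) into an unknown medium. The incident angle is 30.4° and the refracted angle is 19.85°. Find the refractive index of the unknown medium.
n₂ = n₁·sin θ₁ / sin θ₂ = 2.31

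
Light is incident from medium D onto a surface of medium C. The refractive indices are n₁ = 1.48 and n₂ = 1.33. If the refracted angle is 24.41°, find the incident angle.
sin θ₁ = (n₂/n₁)·sin θ₂ → θ₁ = 21.8°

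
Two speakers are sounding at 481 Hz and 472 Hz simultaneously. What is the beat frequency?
9 Hz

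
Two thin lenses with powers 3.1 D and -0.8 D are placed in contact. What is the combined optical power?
P_total = P₁ + P₂ = 2.3 D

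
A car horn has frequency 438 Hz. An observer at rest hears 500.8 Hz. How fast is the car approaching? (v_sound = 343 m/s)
v_s = v·(1 − f/f_obs) = 43.01 m/s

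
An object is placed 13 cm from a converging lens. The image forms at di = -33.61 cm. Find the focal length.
1/f = 1/do + 1/di → f = 21.2 cm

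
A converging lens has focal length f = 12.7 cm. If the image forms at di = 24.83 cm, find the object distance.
1/do = 1/f − 1/di → do = 26 cm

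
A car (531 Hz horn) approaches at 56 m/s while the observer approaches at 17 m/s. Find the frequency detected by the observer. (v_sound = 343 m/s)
f_obs = f·(v + v_o)/(v − v_s) = 666.1 Hz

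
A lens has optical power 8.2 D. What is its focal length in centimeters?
f = 1/P = 12.2 cm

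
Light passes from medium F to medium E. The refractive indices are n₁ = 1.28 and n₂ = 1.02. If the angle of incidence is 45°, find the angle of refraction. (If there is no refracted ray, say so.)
sin θ₂ = (n₁/n₂)·sin θ₁ = 0.8873 → θ₂ = 62.54°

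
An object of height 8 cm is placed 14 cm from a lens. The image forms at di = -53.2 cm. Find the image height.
hi = (-di/do) × ho = 30.4 cm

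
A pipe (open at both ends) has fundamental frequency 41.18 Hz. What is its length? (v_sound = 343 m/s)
L = v/(2f₁) = 4.165 m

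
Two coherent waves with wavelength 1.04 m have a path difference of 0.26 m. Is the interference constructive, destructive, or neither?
neither (partial) — path difference = 0.25λ, neither a whole number of wavelengths nor an odd multiple of λ/2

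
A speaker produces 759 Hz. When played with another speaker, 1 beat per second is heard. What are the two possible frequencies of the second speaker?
f₂ = 759 ± 1 Hz → 760 Hz or 758 Hz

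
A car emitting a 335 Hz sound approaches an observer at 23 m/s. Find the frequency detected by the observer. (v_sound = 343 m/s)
f_obs = f·v/(v − v_s) = 359.1 Hz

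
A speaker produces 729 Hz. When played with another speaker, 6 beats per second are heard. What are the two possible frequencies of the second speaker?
f₂ = 729 ± 6 Hz → 735 Hz or 723 Hz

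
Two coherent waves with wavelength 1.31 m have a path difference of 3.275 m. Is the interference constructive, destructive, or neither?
destructive — path difference = 2.5λ, an odd multiple of λ/2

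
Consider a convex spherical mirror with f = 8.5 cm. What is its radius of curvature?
R = 2|f| = 17 cm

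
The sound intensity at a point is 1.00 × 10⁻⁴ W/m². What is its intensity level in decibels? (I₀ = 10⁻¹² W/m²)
β = 10·log₁₀(I/I₀) = 80 dB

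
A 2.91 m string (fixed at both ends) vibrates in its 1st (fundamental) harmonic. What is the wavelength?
λₙ = 2L/n = 5.82 m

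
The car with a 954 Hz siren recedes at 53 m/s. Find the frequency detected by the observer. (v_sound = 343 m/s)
f_obs = f·v/(v + v_s) = 826.3 Hz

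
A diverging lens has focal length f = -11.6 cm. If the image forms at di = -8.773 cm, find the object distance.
1/do = 1/f − 1/di → do = 36 cm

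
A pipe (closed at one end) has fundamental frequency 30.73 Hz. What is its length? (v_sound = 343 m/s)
L = v/(4f₁) = 2.79 m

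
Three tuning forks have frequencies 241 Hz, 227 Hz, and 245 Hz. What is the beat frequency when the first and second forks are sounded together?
14 Hz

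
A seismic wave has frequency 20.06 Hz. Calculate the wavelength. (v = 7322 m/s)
λ = v/f = 365 m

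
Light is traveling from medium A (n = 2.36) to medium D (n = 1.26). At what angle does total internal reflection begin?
θc = arcsin(n₂/n₁) = 32.27°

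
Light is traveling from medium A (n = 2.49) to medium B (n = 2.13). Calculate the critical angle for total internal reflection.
θc = arcsin(n₂/n₁) = 58.81°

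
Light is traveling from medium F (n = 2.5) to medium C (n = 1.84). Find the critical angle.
θc = arcsin(n₂/n₁) = 47.39°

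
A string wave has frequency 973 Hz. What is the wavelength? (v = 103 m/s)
λ = v/f = 0.1059 m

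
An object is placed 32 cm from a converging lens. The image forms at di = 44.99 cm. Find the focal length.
1/f = 1/do + 1/di → f = 18.7 cm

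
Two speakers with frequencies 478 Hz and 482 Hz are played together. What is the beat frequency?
4 Hz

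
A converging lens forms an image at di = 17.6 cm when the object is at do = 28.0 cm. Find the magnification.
M = −di/do = -0.6286 (inverted image)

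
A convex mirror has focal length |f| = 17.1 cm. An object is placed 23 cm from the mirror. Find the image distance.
f = −17.1 cm (convex); 1/di = 1/f − 1/do → di = -9.808 cm (virtual image, behind mirror)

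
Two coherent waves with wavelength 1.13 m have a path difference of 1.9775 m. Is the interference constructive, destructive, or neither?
neither (partial) — path difference = 1.75λ, neither a whole number of wavelengths nor an odd multiple of λ/2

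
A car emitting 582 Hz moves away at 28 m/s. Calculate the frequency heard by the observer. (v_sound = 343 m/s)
f_obs = f·v/(v + v_s) = 538.1 Hz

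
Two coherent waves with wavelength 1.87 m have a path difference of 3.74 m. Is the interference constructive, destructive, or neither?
constructive — path difference = 2λ, a whole number of wavelengths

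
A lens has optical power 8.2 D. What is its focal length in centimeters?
f = 1/P = 12.2 cm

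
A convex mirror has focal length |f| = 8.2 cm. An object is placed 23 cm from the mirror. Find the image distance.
f = −8.2 cm (convex); 1/di = 1/f − 1/do → di = -6.045 cm (virtual image, behind mirror)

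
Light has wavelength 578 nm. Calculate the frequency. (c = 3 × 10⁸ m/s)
f = c/λ = 5.190 × 10¹⁴ Hz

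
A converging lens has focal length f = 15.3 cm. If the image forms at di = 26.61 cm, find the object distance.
1/do = 1/f − 1/di → do = 36 cm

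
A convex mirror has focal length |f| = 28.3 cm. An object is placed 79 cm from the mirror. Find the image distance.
f = −28.3 cm (convex); 1/di = 1/f − 1/do → di = -20.84 cm (virtual image, behind mirror)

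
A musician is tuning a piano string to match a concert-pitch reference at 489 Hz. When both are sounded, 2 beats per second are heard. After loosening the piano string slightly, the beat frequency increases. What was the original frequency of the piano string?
487 Hz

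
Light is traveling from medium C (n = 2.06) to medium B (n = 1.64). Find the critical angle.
θc = arcsin(n₂/n₁) = 52.76°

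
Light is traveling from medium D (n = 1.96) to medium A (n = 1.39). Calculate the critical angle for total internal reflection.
θc = arcsin(n₂/n₁) = 45.17°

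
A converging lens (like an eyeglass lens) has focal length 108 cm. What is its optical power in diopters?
P = 1/f = 0.9259 D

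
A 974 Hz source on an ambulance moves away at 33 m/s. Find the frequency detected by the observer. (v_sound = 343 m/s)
f_obs = f·v/(v + v_s) = 888.5 Hz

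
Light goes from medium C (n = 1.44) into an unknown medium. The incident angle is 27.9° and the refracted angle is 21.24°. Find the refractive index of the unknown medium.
n₂ = n₁·sin θ₁ / sin θ₂ = 1.86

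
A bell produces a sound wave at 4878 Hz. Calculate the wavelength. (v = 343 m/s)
λ = v/f = 0.07032 m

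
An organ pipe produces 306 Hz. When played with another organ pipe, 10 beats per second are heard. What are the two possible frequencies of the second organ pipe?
f₂ = 306 ± 10 Hz → 316 Hz or 296 Hz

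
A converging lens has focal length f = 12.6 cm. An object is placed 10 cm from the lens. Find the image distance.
1/di = 1/f − 1/do → di = -48.46 cm (virtual image)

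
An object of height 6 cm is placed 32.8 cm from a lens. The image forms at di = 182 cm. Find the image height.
hi = (-di/do) × ho = -33.29 cm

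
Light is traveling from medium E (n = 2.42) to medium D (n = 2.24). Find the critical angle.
θc = arcsin(n₂/n₁) = 67.76°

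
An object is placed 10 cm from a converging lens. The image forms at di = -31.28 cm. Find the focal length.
1/f = 1/do + 1/di → f = 14.7 cm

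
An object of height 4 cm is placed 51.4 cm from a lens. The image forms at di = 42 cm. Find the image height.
hi = (-di/do) × ho = -3.268 cm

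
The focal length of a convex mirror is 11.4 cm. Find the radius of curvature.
R = 2|f| = 22.8 cm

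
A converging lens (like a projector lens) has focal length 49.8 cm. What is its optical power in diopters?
P = 1/f = 2.008 D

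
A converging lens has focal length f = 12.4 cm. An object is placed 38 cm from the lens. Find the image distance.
1/di = 1/f − 1/do → di = 18.41 cm (real image)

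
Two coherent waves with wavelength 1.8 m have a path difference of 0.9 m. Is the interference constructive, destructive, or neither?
destructive — path difference = 0.5λ, an odd multiple of λ/2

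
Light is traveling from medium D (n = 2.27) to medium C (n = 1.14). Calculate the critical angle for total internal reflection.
θc = arcsin(n₂/n₁) = 30.15°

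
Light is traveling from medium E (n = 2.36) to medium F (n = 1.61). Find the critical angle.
θc = arcsin(n₂/n₁) = 43.02°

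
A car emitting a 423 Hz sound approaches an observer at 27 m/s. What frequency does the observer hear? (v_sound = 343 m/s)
f_obs = f·v/(v − v_s) = 459.1 Hz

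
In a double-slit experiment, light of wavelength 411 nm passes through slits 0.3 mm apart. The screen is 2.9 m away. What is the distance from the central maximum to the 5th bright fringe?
y = mλL/d = 19.87 mm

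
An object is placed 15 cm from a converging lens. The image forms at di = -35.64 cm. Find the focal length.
1/f = 1/do + 1/di → f = 25.9 cm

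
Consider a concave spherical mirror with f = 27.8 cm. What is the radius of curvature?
R = 2|f| = 55.6 cm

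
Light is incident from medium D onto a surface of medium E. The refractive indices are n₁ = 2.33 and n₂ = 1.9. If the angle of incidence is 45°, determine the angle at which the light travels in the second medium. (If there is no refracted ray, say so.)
sin θ₂ = (n₁/n₂)·sin θ₁ = 0.8671 → θ₂ = 60.13°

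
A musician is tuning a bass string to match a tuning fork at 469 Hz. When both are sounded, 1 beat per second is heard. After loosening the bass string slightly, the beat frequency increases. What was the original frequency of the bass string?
468 Hz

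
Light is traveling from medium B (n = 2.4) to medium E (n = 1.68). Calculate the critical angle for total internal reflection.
θc = arcsin(n₂/n₁) = 44.43°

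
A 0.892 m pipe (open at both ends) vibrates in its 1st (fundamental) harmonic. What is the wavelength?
λₙ = 2L/n = 1.784 m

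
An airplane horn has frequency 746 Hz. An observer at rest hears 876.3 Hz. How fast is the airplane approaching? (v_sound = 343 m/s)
v_s = v·(1 − f/f_obs) = 51 m/s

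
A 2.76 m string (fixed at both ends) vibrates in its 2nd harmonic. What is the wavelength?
λₙ = 2L/n = 2.76 m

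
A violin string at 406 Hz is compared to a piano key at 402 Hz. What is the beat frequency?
4 Hz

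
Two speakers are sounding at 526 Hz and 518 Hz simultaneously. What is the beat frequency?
8 Hz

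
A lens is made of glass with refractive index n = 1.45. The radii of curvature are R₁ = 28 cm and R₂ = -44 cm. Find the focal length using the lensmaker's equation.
1/f = (n − 1)(1/R₁ − 1/R₂) → f = 38.02 cm (converging lens)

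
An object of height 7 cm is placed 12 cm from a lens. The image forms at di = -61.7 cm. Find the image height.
hi = (-di/do) × ho = 35.99 cm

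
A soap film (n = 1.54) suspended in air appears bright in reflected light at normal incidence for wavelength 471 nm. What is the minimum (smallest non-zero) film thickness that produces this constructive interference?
2nt = (m − ½)λ with m = 1 → t = (m − ½)λ/(2n) = 76.46 nm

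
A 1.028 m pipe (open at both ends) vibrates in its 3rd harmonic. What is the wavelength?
λₙ = 2L/n = 0.6853 m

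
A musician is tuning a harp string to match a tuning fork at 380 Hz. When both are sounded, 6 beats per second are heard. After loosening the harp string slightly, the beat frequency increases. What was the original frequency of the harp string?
374 Hz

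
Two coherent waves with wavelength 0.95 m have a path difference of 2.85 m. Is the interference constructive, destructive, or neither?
constructive — path difference = 3λ, a whole number of wavelengths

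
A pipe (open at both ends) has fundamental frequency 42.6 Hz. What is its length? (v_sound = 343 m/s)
L = v/(2f₁) = 4.026 m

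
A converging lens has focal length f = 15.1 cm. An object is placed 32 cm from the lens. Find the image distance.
1/di = 1/f − 1/do → di = 28.59 cm (real image)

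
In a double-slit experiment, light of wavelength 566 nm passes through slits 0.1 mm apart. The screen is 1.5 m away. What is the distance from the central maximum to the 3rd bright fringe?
y = mλL/d = 25.47 mm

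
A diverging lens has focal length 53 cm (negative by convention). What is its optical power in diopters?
P = 1/f = -1.887 D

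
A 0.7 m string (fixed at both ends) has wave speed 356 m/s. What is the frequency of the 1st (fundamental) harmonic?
fₙ = nv/(2L) = 254.3 Hz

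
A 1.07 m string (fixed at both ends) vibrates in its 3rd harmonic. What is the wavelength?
λₙ = 2L/n = 0.7133 m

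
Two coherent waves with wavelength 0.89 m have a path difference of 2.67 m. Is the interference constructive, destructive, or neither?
constructive — path difference = 3λ, a whole number of wavelengths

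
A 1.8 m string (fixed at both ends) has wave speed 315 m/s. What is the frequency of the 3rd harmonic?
fₙ = nv/(2L) = 262.5 Hz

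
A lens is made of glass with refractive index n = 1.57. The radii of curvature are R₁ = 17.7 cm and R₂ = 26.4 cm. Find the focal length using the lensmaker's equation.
1/f = (n − 1)(1/R₁ − 1/R₂) → f = 94.23 cm (converging lens)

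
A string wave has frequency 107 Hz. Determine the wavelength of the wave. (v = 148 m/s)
λ = v/f = 1.383 m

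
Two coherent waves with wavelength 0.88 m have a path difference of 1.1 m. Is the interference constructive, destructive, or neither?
neither (partial) — path difference = 1.25λ, neither a whole number of wavelengths nor an odd multiple of λ/2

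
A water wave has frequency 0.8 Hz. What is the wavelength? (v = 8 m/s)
λ = v/f = 10 m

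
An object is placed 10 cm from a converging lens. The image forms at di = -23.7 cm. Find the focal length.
1/f = 1/do + 1/di → f = 17.3 cm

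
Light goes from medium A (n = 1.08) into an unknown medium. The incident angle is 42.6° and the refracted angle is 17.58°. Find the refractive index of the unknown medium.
n₂ = n₁·sin θ₁ / sin θ₂ = 2.42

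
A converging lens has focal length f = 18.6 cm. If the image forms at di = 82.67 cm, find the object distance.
1/do = 1/f − 1/di → do = 24 cm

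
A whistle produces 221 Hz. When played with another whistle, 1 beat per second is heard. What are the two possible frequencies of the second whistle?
f₂ = 221 ± 1 Hz → 222 Hz or 220 Hz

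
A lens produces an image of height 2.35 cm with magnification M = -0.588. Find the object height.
ho = |hi|/|M| = 3.997 cm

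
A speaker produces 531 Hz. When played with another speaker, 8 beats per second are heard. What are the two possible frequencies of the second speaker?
f₂ = 531 ± 8 Hz → 539 Hz or 523 Hz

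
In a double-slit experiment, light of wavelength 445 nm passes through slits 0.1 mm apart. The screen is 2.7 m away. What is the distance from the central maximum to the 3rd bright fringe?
y = mλL/d = 36.05 mm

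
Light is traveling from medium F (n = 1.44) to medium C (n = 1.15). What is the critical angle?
θc = arcsin(n₂/n₁) = 53°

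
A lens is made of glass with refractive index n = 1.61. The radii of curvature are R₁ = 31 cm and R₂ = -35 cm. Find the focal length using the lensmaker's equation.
1/f = (n − 1)(1/R₁ − 1/R₂) → f = 26.95 cm (converging lens)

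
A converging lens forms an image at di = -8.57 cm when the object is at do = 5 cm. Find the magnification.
M = −di/do = 1.714 (upright image)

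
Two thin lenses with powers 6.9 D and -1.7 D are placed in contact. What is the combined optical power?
P_total = P₁ + P₂ = 5.2 D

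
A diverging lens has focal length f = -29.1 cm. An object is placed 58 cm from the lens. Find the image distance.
1/di = 1/f − 1/do → di = -19.38 cm (virtual image)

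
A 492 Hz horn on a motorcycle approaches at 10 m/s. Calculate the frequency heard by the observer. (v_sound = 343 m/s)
f_obs = f·v/(v − v_s) = 506.8 Hz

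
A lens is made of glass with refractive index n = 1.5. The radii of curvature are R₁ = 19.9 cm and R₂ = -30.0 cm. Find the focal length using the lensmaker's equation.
1/f = (n − 1)(1/R₁ − 1/R₂) → f = 23.93 cm (converging lens)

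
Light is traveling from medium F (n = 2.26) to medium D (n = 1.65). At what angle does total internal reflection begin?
θc = arcsin(n₂/n₁) = 46.89°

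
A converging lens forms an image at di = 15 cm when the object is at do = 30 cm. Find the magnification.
M = −di/do = -0.5 (inverted image)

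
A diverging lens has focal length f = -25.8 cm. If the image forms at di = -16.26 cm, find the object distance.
1/do = 1/f − 1/di → do = 43.97 cm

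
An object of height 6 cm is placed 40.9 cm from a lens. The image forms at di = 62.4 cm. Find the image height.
hi = (-di/do) × ho = -9.154 cm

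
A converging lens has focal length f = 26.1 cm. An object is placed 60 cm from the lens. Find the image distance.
1/di = 1/f − 1/do → di = 46.19 cm (real image)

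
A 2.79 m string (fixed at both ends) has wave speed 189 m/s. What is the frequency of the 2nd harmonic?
fₙ = nv/(2L) = 67.74 Hz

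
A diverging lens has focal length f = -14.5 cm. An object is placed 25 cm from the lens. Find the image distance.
1/di = 1/f − 1/do → di = -9.177 cm (virtual image)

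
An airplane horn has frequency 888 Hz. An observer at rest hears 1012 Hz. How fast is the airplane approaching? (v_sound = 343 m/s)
v_s = v·(1 − f/f_obs) = 42.03 m/s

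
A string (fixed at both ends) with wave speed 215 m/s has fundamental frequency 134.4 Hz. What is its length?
L = v/(2f₁) = 0.7999 m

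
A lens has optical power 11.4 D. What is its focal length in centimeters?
f = 1/P = 8.772 cm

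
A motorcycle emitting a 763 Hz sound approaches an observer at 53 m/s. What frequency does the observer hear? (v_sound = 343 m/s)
f_obs = f·v/(v − v_s) = 902.4 Hz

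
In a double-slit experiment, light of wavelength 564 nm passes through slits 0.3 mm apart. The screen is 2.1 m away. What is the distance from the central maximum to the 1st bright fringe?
y = mλL/d = 3.948 mm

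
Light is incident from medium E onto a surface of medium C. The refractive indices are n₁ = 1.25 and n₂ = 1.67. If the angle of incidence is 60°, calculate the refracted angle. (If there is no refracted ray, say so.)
sin θ₂ = (n₁/n₂)·sin θ₁ = 0.6482 → θ₂ = 40.41°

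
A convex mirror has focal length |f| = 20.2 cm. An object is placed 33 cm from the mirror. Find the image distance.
f = −20.2 cm (convex); 1/di = 1/f − 1/do → di = -12.53 cm (virtual image, behind mirror)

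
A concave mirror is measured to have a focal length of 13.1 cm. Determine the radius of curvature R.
R = 2|f| = 26.2 cm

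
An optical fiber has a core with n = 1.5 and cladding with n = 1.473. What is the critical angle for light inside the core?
θc = arcsin(n_cladding/n_core) = 79.11°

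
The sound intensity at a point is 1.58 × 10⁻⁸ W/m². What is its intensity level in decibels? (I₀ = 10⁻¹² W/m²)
β = 10·log₁₀(I/I₀) = 41.99 dB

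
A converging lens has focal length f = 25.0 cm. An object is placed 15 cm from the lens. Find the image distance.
1/di = 1/f − 1/do → di = -37.5 cm (virtual image)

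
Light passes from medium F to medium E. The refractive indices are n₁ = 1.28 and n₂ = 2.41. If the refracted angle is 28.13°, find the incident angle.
sin θ₁ = (n₂/n₁)·sin θ₂ → θ₁ = 62.59°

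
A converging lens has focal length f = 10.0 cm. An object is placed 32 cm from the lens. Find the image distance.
1/di = 1/f − 1/do → di = 14.55 cm (real image)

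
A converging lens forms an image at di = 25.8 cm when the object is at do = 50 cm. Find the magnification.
M = −di/do = -0.516 (inverted image)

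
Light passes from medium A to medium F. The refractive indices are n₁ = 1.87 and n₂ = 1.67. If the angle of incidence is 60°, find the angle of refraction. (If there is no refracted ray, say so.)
sin θ₂ = (n₁/n₂)·sin θ₁ = 0.9697 → θ₂ = 75.87°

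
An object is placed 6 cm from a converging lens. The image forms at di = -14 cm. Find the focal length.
1/f = 1/do + 1/di → f = 10.5 cm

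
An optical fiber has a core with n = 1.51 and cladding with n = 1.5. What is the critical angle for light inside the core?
θc = arcsin(n_cladding/n_core) = 83.4°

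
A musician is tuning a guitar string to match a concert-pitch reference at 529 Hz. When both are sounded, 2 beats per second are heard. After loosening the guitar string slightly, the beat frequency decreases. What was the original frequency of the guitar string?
531 Hz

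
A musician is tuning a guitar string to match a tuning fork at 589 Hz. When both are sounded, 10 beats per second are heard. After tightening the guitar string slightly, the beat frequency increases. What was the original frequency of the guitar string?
599 Hz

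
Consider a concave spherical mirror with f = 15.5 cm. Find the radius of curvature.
R = 2|f| = 31 cm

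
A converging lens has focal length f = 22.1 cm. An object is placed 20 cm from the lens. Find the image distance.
1/di = 1/f − 1/do → di = -210.5 cm (virtual image)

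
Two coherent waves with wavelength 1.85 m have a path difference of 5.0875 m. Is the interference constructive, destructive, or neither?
neither (partial) — path difference = 2.75λ, neither a whole number of wavelengths nor an odd multiple of λ/2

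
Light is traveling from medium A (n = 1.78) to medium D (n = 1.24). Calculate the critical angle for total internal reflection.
θc = arcsin(n₂/n₁) = 44.16°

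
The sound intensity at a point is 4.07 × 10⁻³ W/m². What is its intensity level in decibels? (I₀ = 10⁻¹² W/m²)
β = 10·log₁₀(I/I₀) = 96.1 dB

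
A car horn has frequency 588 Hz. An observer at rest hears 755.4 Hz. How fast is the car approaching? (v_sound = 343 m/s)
v_s = v·(1 − f/f_obs) = 76.01 m/s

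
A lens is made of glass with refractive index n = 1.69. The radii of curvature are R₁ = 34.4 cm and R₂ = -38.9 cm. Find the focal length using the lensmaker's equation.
1/f = (n − 1)(1/R₁ − 1/R₂) → f = 26.46 cm (converging lens)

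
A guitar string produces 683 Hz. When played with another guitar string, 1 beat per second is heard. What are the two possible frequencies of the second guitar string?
f₂ = 683 ± 1 Hz → 684 Hz or 682 Hz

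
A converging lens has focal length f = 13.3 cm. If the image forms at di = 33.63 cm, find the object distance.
1/do = 1/f − 1/di → do = 22 cm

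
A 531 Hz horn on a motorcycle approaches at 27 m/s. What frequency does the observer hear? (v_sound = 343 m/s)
f_obs = f·v/(v − v_s) = 576.4 Hz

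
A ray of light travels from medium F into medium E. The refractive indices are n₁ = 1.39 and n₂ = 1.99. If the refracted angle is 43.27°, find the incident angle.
sin θ₁ = (n₂/n₁)·sin θ₂ → θ₁ = 78.9°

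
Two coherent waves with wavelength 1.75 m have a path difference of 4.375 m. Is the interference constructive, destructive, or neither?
destructive — path difference = 2.5λ, an odd multiple of λ/2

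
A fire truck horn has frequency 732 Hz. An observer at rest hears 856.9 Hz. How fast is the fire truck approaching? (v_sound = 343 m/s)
v_s = v·(1 − f/f_obs) = 49.99 m/s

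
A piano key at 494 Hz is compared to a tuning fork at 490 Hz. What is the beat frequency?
4 Hz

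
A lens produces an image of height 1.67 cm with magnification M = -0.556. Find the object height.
ho = |hi|/|M| = 3.004 cm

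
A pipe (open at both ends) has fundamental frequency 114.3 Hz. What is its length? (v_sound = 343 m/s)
L = v/(2f₁) = 1.5 m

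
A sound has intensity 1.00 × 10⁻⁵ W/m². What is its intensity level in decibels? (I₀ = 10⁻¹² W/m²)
β = 10·log₁₀(I/I₀) = 70 dB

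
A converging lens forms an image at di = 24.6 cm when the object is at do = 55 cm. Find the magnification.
M = −di/do = -0.4473 (inverted image)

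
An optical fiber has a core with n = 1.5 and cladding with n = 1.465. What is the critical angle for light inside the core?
θc = arcsin(n_cladding/n_core) = 77.6°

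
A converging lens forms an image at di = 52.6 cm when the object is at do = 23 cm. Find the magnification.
M = −di/do = -2.287 (inverted image)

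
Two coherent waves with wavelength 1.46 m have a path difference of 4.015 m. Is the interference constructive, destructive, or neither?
neither (partial) — path difference = 2.75λ, neither a whole number of wavelengths nor an odd multiple of λ/2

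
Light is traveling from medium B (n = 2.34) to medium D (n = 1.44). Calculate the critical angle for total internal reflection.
θc = arcsin(n₂/n₁) = 37.98°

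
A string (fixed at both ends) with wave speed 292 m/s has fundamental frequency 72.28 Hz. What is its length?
L = v/(2f₁) = 2.02 m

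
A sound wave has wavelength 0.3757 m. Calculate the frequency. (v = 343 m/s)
f = v/λ = 913 Hz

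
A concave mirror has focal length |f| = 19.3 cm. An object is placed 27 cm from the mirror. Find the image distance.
f = +19.3 cm (concave); 1/di = 1/f − 1/do → di = 67.68 cm (real image, in front of mirror)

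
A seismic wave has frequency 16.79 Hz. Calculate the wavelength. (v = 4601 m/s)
λ = v/f = 274 m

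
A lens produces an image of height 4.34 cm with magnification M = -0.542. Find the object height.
ho = |hi|/|M| = 8.007 cm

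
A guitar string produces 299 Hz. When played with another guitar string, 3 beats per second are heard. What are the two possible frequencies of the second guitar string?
f₂ = 299 ± 3 Hz → 302 Hz or 296 Hz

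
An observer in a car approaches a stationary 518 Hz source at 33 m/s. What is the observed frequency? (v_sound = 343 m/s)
f_obs = f·(v + v_o)/v = 567.8 Hz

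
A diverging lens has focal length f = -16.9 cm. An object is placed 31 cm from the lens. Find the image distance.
1/di = 1/f − 1/do → di = -10.94 cm (virtual image)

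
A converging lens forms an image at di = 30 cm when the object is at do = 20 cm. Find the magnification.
M = −di/do = -1.5 (inverted image)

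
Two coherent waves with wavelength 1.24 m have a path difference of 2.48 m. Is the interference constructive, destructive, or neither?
constructive — path difference = 2λ, a whole number of wavelengths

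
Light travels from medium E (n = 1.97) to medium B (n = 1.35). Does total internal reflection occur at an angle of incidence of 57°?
θc = arcsin(n₂/n₁) = 43.26°; 57° > θc, so yes — total internal reflection.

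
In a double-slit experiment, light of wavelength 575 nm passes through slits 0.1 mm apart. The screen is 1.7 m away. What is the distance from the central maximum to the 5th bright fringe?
y = mλL/d = 48.88 mm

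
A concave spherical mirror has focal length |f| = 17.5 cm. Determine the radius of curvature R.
R = 2|f| = 35 cm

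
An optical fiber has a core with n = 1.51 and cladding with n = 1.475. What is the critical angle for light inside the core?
θc = arcsin(n_cladding/n_core) = 77.64°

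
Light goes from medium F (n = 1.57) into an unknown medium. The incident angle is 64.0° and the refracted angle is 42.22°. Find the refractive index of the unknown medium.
n₂ = n₁·sin θ₁ / sin θ₂ = 2.1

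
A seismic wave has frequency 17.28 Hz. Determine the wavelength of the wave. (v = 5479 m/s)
λ = v/f = 317.1 m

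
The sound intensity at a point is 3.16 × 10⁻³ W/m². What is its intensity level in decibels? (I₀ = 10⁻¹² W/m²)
β = 10·log₁₀(I/I₀) = 95 dB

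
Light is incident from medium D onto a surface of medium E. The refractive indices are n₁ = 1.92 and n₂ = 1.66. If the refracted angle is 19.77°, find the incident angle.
sin θ₁ = (n₂/n₁)·sin θ₂ → θ₁ = 17°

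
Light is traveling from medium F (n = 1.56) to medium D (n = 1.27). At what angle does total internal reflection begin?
θc = arcsin(n₂/n₁) = 54.5°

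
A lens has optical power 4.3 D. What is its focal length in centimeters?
f = 1/P = 23.26 cm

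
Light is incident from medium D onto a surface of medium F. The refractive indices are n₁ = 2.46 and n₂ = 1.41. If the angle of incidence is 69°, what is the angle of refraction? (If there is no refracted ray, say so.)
sin θ₂ = (n₁/n₂)·sin θ₁ = 1.629 > 1, so there is no refracted ray — the light undergoes total internal reflection.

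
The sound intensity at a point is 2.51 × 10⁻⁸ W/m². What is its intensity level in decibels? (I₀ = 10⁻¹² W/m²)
β = 10·log₁₀(I/I₀) = 44 dB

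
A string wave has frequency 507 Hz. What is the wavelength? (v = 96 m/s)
λ = v/f = 0.1893 m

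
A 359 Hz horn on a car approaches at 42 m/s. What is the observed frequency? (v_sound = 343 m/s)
f_obs = f·v/(v − v_s) = 409.1 Hz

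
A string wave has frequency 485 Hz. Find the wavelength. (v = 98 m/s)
λ = v/f = 0.2021 m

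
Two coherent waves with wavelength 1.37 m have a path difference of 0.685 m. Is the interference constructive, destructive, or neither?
destructive — path difference = 0.5λ, an odd multiple of λ/2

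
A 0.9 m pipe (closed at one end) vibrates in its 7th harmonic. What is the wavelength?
λₙ = 4L/n = 0.5143 m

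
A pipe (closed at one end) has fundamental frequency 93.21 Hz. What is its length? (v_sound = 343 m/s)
L = v/(4f₁) = 0.92 m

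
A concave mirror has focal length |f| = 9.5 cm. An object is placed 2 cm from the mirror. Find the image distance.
f = +9.5 cm (concave); 1/di = 1/f − 1/do → di = -2.533 cm (virtual image, behind mirror)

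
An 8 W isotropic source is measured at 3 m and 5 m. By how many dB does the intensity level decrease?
Δβ = 20·log₁₀(r₂/r₁) = 4.437 dB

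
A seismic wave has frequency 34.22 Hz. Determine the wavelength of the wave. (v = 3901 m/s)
λ = v/f = 114 m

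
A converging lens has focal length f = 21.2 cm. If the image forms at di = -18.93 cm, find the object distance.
1/do = 1/f − 1/di → do = 10 cm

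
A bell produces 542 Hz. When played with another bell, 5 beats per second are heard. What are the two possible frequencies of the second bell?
f₂ = 542 ± 5 Hz → 547 Hz or 537 Hz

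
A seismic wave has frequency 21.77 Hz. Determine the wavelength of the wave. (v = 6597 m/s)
λ = v/f = 303 m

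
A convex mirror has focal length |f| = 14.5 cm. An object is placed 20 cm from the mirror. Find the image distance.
f = −14.5 cm (convex); 1/di = 1/f − 1/do → di = -8.406 cm (virtual image, behind mirror)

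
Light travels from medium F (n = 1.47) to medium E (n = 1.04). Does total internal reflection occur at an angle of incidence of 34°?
θc = arcsin(n₂/n₁) = 45.03°; 34° < θc, so no — the ray refracts.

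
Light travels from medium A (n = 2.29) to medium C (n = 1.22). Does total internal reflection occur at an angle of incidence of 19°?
θc = arcsin(n₂/n₁) = 32.19°; 19° < θc, so no — the ray refracts.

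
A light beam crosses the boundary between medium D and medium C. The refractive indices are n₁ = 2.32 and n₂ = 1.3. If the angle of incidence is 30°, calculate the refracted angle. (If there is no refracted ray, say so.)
sin θ₂ = (n₁/n₂)·sin θ₁ = 0.8923 → θ₂ = 63.16°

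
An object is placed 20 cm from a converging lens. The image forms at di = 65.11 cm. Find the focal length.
1/f = 1/do + 1/di → f = 15.3 cm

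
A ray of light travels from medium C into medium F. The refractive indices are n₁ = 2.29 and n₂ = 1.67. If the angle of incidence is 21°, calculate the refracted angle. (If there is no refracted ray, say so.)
sin θ₂ = (n₁/n₂)·sin θ₁ = 0.4914 → θ₂ = 29.43°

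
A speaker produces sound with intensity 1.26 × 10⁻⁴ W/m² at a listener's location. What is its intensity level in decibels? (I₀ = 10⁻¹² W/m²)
β = 10·log₁₀(I/I₀) = 81 dB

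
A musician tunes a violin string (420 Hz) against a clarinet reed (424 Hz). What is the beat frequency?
4 Hz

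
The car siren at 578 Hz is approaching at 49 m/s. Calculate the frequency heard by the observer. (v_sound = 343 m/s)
f_obs = f·v/(v − v_s) = 674.3 Hz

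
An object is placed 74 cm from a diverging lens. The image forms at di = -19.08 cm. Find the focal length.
1/f = 1/do + 1/di → f = -25.71 cm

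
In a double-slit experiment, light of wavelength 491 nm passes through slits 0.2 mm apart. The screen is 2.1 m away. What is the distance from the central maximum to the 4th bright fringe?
y = mλL/d = 20.62 mm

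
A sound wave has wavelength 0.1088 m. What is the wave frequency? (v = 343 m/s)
f = v/λ = 3153 Hz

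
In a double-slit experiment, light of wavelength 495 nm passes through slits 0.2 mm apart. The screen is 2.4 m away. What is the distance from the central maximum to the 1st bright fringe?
y = mλL/d = 5.94 mm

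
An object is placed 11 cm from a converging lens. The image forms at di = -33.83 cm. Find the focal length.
1/f = 1/do + 1/di → f = 16.3 cm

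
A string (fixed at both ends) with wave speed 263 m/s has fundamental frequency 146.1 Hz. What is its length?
L = v/(2f₁) = 0.9001 m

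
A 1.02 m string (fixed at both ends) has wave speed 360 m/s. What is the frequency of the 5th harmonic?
fₙ = nv/(2L) = 882.4 Hz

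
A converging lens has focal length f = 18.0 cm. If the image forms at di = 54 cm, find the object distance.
1/do = 1/f − 1/di → do = 27 cm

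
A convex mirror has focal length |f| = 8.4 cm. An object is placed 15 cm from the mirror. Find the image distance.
f = −8.4 cm (convex); 1/di = 1/f − 1/do → di = -5.385 cm (virtual image, behind mirror)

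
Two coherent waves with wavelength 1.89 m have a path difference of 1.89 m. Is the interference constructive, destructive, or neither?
constructive — path difference = 1λ, a whole number of wavelengths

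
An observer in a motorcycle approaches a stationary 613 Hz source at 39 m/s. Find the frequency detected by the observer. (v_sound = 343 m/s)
f_obs = f·(v + v_o)/v = 682.7 Hz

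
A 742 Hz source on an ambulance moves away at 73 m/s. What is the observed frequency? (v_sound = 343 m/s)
f_obs = f·v/(v + v_s) = 611.8 Hz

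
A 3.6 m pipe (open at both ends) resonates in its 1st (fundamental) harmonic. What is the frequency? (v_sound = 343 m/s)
fₙ = nv/(2L) = 47.64 Hz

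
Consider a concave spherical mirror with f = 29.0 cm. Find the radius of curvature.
R = 2|f| = 58 cm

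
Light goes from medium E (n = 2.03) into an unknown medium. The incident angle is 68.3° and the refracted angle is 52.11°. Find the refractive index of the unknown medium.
n₂ = n₁·sin θ₁ / sin θ₂ = 2.39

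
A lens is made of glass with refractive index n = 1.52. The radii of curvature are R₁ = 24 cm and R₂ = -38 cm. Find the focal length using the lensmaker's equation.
1/f = (n − 1)(1/R₁ − 1/R₂) → f = 28.29 cm (converging lens)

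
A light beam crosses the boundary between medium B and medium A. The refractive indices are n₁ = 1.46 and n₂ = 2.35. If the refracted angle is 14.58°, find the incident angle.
sin θ₁ = (n₂/n₁)·sin θ₂ → θ₁ = 23.9°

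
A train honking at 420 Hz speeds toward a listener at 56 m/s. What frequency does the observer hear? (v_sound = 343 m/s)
f_obs = f·v/(v − v_s) = 502 Hz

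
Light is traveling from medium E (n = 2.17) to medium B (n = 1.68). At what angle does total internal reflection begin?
θc = arcsin(n₂/n₁) = 50.73°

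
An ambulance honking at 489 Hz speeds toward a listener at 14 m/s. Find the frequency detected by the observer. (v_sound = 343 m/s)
f_obs = f·v/(v − v_s) = 509.8 Hz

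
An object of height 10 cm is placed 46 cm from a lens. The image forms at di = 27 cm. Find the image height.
hi = (-di/do) × ho = -5.87 cm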